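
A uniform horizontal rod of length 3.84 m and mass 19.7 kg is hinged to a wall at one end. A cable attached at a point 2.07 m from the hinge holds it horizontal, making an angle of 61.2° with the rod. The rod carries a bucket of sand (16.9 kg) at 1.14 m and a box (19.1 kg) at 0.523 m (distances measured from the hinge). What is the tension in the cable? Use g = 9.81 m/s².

Take moments about the hinge.
Beam weight: 19.7 × 9.81 = 193.3 N down at 1.92 m → arm 1.92 m, τ = 193.3 × 1.92 = 371.1 N·m clockwise.
Bucket of sand: 16.9 × 9.81 = 165.8 N down at 1.14 m → arm 1.14 m, τ = 165.8 × 1.14 = 189 N·m clockwise.
Box: 19.1 × 9.81 = 187.4 N down at 0.523 m → arm 0.523 m, τ = 187.4 × 0.523 = 98.01 N·m clockwise.
Total clockwise load moment = 658.1 N·m.
The cable tension T acts at 2.07 m; only its component perpendicular to the rod, T sinθ, produces torque. sin 61.2° = 0.8763.
Setting net torque to zero: T × 2.07 × 0.8763 = 658.1 → T = 658.1 / 1.814 = 363 N.

T ≈ 363 N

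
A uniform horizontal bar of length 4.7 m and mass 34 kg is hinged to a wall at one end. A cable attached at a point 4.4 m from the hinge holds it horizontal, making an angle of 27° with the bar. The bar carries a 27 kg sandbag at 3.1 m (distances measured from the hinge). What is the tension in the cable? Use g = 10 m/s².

T ≈ 819 N

Choose the hinge as the axis so the unknown hinge reaction has zero arm there.
Beam weight: 34 × 10 = 340 N down at 2.35 m → arm 2.35 m, τ = 340 × 2.35 = 799 N·m clockwise.
Sandbag: 27 × 10 = 270 N down at 3.1 m → arm 3.1 m, τ = 270 × 3.1 = 837 N·m clockwise.
Total clockwise load moment = 1636 N·m.
The cable tension T acts at 4.4 m; only its component perpendicular to the bar, T sinθ, produces torque. sin 27° = 0.454.
Balancing moments: T × 4.4 × 0.454 = 1636, giving T = 1636 / 1.998 = 819 N.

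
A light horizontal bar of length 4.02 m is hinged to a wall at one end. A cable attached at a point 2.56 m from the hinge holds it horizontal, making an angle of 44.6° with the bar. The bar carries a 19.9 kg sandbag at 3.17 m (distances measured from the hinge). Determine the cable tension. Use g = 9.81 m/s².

T ≈ 344 N

About the hinge:
Sandbag: 19.9 × 9.81 = 195.2 N down at 3.17 m → arm 3.17 m, τ = 195.2 × 3.17 = 618.8 N·m clockwise.
Total clockwise load moment = 618.8 N·m.
The cable tension T acts at 2.56 m; only its component perpendicular to the bar, T sinθ, produces torque. sin 44.6° = 0.7022.
Balancing moments: T × 2.56 × 0.7022 = 618.8, giving T = 618.8 / 1.798 = 344 N.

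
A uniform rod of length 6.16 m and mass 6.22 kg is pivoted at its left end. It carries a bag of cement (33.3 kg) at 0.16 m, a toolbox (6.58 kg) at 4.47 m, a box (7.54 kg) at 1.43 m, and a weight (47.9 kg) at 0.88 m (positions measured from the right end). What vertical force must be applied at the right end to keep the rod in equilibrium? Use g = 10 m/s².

F ≈ 842 N

Taking torques about the left end:
Beam weight: 6.22 × 10 = 62.2 N down at 3.08 m → arm 3.08 m, τ = 62.2 × 3.08 = 191.6 N·m clockwise.
Bag of cement: 33.3 × 10 = 333 N down at 0.16 m → arm 6 m, τ = 333 × 6 = 1998 N·m clockwise.
Toolbox: 6.58 × 10 = 65.8 N down at 4.47 m → arm 1.69 m, τ = 65.8 × 1.69 = 111.2 N·m clockwise.
Box: 7.54 × 10 = 75.4 N down at 1.43 m → arm 4.73 m, τ = 75.4 × 4.73 = 356.6 N·m clockwise.
Weight: 47.9 × 10 = 479 N down at 0.88 m → arm 5.28 m, τ = 479 × 5.28 = 2529 N·m clockwise.
Net moment of the loads = 5186 N·m clockwise.
The upward force F acts at the right end, arm 6.16 m, giving F × 6.16 counterclockwise.
Στ = 0 ⇒ F × 6.16 = 5186 ⇒ F = 5186 / 6.16 = 842 N.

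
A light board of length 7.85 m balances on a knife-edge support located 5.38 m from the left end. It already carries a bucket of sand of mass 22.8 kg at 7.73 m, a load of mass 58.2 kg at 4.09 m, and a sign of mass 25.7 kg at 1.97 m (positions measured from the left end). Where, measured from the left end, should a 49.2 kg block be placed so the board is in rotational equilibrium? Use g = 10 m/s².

x ≈ 7.6 m from the left end

Sum moments about the knife-edge support (at 5.38 m from the left end) (the support reaction has zero arm there).
Bucket of sand: 22.8 × 10 = 228 N down at 7.73 m → arm 2.35 m, τ = 228 × 2.35 = 535.8 N·m clockwise.
Load: 58.2 × 10 = 582 N down at 4.09 m → arm 1.29 m, τ = 582 × 1.29 = 750.8 N·m counterclockwise.
Sign: 25.7 × 10 = 257 N down at 1.97 m → arm 3.41 m, τ = 257 × 3.41 = 876.4 N·m counterclockwise.
Net moment of existing loads = 1091 N·m counterclockwise.
The block weighs 49.2 × 10 = 492 N and must supply an equal clockwise moment, so its lever arm about the knife-edge support is 1091 / 492 = 2.22 m.
That puts it at 5.38 + 2.22 = 7.6 m from the left end.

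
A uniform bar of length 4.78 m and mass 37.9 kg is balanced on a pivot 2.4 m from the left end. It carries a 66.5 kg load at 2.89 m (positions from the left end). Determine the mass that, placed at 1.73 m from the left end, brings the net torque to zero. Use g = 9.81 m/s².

m ≈ 48.1 kg

Taking torques about the pivot (at 2.4 m from the left end):
Beam weight: 37.9 × 9.81 = 371.8 N down at 2.39 m → arm 0.01 m, τ = 371.8 × 0.01 = 3.718 N·m counterclockwise.
Load: 66.5 × 9.81 = 652.4 N down at 2.89 m → arm 0.49 m, τ = 652.4 × 0.49 = 319.7 N·m clockwise.
Net moment of known loads = 316 N·m clockwise.
An unknown mass m at 1.73 m has arm 0.67 m; its moment is m·g·0.67 counterclockwise.
For rotational equilibrium, m × 9.81 × 0.67 = 316, so m = 316 / (9.81 × 0.67) = 48.1 kg.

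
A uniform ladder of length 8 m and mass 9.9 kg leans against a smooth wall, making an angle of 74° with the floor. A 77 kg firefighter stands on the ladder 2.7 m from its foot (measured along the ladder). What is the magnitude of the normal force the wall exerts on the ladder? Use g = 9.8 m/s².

N_wall ≈ 86.9 N

Sum moments about the foot of the ladder (the floor normal and friction both act there and drop out).
Ladder weight 9.9×9.8 = 97.02 N acts at 4 m along the ladder; its horizontal arm is 4·cos74° = 1.103 m → τ = 107 N·m clockwise.
Firefighter: 77×9.8 = 754.6 N at 2.7 m → arm 0.7442 m → τ = 561.6 N·m clockwise.
Wall normal N acts horizontally at the top; its moment arm is the height L sinθ = 8·sin74° = 7.69 m, counterclockwise.
Balancing moments: N × 7.69 = 668.6, giving N = 86.9 N.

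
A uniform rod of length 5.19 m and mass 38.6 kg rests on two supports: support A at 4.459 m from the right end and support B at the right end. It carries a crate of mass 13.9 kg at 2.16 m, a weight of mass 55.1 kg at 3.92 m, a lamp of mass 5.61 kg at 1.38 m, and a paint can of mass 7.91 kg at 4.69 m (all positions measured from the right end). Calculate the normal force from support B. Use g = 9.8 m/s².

Taking torques about support A:
Beam weight: 38.6 × 9.8 = 378.3 N down at 2.595 m → arm 1.864 m, τ = 378.3 × 1.864 = 705.2 N·m clockwise.
Crate: 13.9 × 9.8 = 136.2 N down at 2.16 m → arm 2.299 m, τ = 136.2 × 2.299 = 313.1 N·m clockwise.
Weight: 55.1 × 9.8 = 540 N down at 3.92 m → arm 0.539 m, τ = 540 × 0.539 = 291.1 N·m clockwise.
Lamp: 5.61 × 9.8 = 54.98 N down at 1.38 m → arm 3.079 m, τ = 54.98 × 3.079 = 169.3 N·m clockwise.
Paint can: 7.91 × 9.8 = 77.52 N down at 4.69 m → arm 0.231 m, τ = 77.52 × 0.231 = 17.91 N·m counterclockwise.
Net load moment about support A = 1461 N·m clockwise.
Reaction R at support B is upward at 0 m, arm 4.459 m → moment R × 4.459 counterclockwise.
Balancing moments: R × 4.459 = 1461, giving R = 328 N.

R_B ≈ 328 N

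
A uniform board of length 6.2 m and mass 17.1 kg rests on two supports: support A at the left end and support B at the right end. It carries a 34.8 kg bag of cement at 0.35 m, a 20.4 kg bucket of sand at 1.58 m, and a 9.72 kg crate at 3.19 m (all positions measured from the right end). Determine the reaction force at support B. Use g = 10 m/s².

Sum moments about support A (its reaction then has zero moment arm).
Beam weight: 17.1 × 10 = 171 N down at 3.1 m → arm 3.1 m, τ = 171 × 3.1 = 530.1 N·m clockwise.
Bag of cement: 34.8 × 10 = 348 N down at 0.35 m → arm 5.85 m, τ = 348 × 5.85 = 2036 N·m clockwise.
Bucket of sand: 20.4 × 10 = 204 N down at 1.58 m → arm 4.62 m, τ = 204 × 4.62 = 942.5 N·m clockwise.
Crate: 9.72 × 10 = 97.2 N down at 3.19 m → arm 3.01 m, τ = 97.2 × 3.01 = 292.6 N·m clockwise.
Net load moment about support A = 3801 N·m clockwise.
Reaction R at support B is upward at 0 m, arm 6.2 m → moment R × 6.2 counterclockwise.
Στ = 0 ⇒ R × 6.2 = 3801 ⇒ R = 613 N.

R_B ≈ 613 N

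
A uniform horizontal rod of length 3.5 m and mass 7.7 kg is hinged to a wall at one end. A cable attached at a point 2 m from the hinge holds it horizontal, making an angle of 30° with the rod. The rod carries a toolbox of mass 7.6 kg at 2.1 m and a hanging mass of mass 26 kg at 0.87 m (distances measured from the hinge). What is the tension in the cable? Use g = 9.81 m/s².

Taking torques about the hinge:
Beam weight: 7.7 × 9.81 = 75.54 N down at 1.75 m → arm 1.75 m, τ = 75.54 × 1.75 = 132.2 N·m clockwise.
Toolbox: 7.6 × 9.81 = 74.56 N down at 2.1 m → arm 2.1 m, τ = 74.56 × 2.1 = 156.6 N·m clockwise.
Hanging mass: 26 × 9.81 = 255.1 N down at 0.87 m → arm 0.87 m, τ = 255.1 × 0.87 = 221.9 N·m clockwise.
Total clockwise load moment = 510.7 N·m.
The cable tension T acts at 2 m; only its component perpendicular to the rod, T sinθ, produces torque. sin 30° = 0.5.
Setting net torque to zero: T × 2 × 0.5 = 510.7 → T = 510.7 / 1 = 511 N.

T ≈ 511 N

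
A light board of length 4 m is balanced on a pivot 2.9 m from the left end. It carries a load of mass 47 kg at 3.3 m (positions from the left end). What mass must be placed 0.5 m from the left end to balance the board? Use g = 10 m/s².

m ≈ 7.83 kg

Take moments about the pivot (at 2.9 m from the left end).
Load: 47 × 10 = 470 N down at 3.3 m → arm 0.4 m, τ = 470 × 0.4 = 188 N·m clockwise.
Net moment of known loads = 188 N·m clockwise.
An unknown mass m at 0.5 m has arm 2.4 m; its moment is m·g·2.4 counterclockwise.
Setting net torque to zero: m × 10 × 2.4 = 188 → m = 188 / (10 × 2.4) = 7.83 kg.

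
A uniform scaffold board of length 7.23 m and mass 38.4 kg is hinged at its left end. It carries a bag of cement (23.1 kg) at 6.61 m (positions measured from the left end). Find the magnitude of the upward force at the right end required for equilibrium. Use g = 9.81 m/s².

F ≈ 396 N

Sum moments about the left end (the unknown pivot reaction has zero arm there).
Beam weight: 38.4 × 9.81 = 376.7 N down at 3.615 m → arm 3.615 m, τ = 376.7 × 3.615 = 1362 N·m clockwise.
Bag of cement: 23.1 × 9.81 = 226.6 N down at 6.61 m → arm 6.61 m, τ = 226.6 × 6.61 = 1498 N·m clockwise.
Net moment of the loads = 2860 N·m clockwise.
The upward force F acts at the right end, arm 7.23 m, giving F × 7.23 counterclockwise.
Balancing moments: F × 7.23 = 2860, giving F = 2860 / 7.23 = 396 N.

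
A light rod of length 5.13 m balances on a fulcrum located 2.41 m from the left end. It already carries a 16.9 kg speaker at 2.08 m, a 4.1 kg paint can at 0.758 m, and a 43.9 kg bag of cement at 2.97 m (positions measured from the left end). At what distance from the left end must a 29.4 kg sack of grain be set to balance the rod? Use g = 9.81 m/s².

x ≈ 1.99 m from the left end

Taking torques about the fulcrum (at 2.41 m from the left end):
Speaker: 16.9 × 9.81 = 165.8 N down at 2.08 m → arm 0.33 m, τ = 165.8 × 0.33 = 54.71 N·m counterclockwise.
Paint can: 4.1 × 9.81 = 40.22 N down at 0.758 m → arm 1.652 m, τ = 40.22 × 1.652 = 66.44 N·m counterclockwise.
Bag of cement: 43.9 × 9.81 = 430.7 N down at 2.97 m → arm 0.56 m, τ = 430.7 × 0.56 = 241.2 N·m clockwise.
Net moment of existing loads = 120 N·m clockwise.
The sack of grain weighs 29.4 × 9.81 = 288.4 N and must supply an equal counterclockwise moment, so its lever arm about the fulcrum is 120 / 288.4 = 0.416 m.
That puts it at 2.41 − 0.416 = 1.99 m from the left end.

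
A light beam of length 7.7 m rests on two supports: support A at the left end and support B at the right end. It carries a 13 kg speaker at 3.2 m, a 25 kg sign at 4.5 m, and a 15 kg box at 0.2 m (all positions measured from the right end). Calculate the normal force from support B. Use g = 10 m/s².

Sum moments about support A (its reaction then has zero moment arm).
Speaker: 13 × 10 = 130 N down at 3.2 m → arm 4.5 m, τ = 130 × 4.5 = 585 N·m clockwise.
Sign: 25 × 10 = 250 N down at 4.5 m → arm 3.2 m, τ = 250 × 3.2 = 800 N·m clockwise.
Box: 15 × 10 = 150 N down at 0.2 m → arm 7.5 m, τ = 150 × 7.5 = 1125 N·m clockwise.
Net load moment about support A = 2510 N·m clockwise.
Reaction R at support B is upward at 0 m, arm 7.7 m → moment R × 7.7 counterclockwise.
Setting net torque to zero: R × 7.7 = 2510 → R = 326 N.

R_B ≈ 326 N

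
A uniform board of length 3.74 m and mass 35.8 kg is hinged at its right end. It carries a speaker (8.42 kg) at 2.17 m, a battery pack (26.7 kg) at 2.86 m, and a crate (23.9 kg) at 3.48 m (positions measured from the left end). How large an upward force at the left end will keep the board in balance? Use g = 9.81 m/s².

Sum moments about the right end (the unknown pivot reaction has zero arm there).
Beam weight: 35.8 × 9.81 = 351.2 N down at 1.87 m → arm 1.87 m, τ = 351.2 × 1.87 = 656.7 N·m counterclockwise.
Speaker: 8.42 × 9.81 = 82.6 N down at 2.17 m → arm 1.57 m, τ = 82.6 × 1.57 = 129.7 N·m counterclockwise.
Battery pack: 26.7 × 9.81 = 261.9 N down at 2.86 m → arm 0.88 m, τ = 261.9 × 0.88 = 230.5 N·m counterclockwise.
Crate: 23.9 × 9.81 = 234.5 N down at 3.48 m → arm 0.26 m, τ = 234.5 × 0.26 = 60.97 N·m counterclockwise.
Net moment of the loads = 1078 N·m counterclockwise.
The upward force F acts at the left end, arm 3.74 m, giving F × 3.74 clockwise.
Στ = 0 ⇒ F × 3.74 = 1078 ⇒ F = 1078 / 3.74 = 288 N.

F ≈ 288 N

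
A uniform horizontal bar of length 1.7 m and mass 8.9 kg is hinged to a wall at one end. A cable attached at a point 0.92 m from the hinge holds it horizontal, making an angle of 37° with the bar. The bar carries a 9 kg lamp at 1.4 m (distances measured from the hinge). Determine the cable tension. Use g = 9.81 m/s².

T ≈ 357 N

Take moments about the hinge.
Beam weight: 8.9 × 9.81 = 87.31 N down at 0.85 m → arm 0.85 m, τ = 87.31 × 0.85 = 74.21 N·m clockwise.
Lamp: 9 × 9.81 = 88.29 N down at 1.4 m → arm 1.4 m, τ = 88.29 × 1.4 = 123.6 N·m clockwise.
Total clockwise load moment = 197.8 N·m.
The cable tension T acts at 0.92 m; only its component perpendicular to the bar, T sinθ, produces torque. sin 37° = 0.6018.
Balancing moments: T × 0.92 × 0.6018 = 197.8, giving T = 197.8 / 0.5537 = 357 N.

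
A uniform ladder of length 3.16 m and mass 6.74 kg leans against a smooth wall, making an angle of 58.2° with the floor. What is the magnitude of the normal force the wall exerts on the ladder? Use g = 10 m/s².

Taking torques about the foot of the ladder:
Ladder weight 6.74×10 = 67.4 N acts at 1.58 m along the ladder; its horizontal arm is 1.58·cos58.2° = 0.8326 m → τ = 56.12 N·m clockwise.
Wall normal N acts horizontally at the top; its moment arm is the height L sinθ = 3.16·sin58.2° = 2.686 m, counterclockwise.
For rotational equilibrium, N × 2.686 = 56.12, so N = 20.9 N.

N_wall ≈ 20.9 N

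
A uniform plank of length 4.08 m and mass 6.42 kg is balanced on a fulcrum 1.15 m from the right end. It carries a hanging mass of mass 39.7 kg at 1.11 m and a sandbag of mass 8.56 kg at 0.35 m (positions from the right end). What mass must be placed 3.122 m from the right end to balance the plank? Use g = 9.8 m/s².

Choose the fulcrum (at 1.15 m from the right end) as the axis so the support reaction has zero arm there.
Beam weight: 6.42 × 9.8 = 62.92 N down at 2.04 m → arm 0.89 m, τ = 62.92 × 0.89 = 56 N·m counterclockwise.
Hanging mass: 39.7 × 9.8 = 389.1 N down at 1.11 m → arm 0.04 m, τ = 389.1 × 0.04 = 15.56 N·m clockwise.
Sandbag: 8.56 × 9.8 = 83.89 N down at 0.35 m → arm 0.8 m, τ = 83.89 × 0.8 = 67.11 N·m clockwise.
Net moment of known loads = 26.67 N·m clockwise.
An unknown mass m at 3.122 m has arm 1.972 m; its moment is m·g·1.972 counterclockwise.
Setting net torque to zero: m × 9.8 × 1.972 = 26.67 → m = 26.67 / (9.8 × 1.972) = 1.38 kg.

m ≈ 1.38 kg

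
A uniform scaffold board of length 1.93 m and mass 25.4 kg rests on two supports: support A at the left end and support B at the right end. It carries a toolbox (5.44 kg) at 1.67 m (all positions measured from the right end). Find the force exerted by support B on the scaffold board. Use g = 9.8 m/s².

Take moments about support A.
Beam weight: 25.4 × 9.8 = 248.9 N down at 0.965 m → arm 0.965 m, τ = 248.9 × 0.965 = 240.2 N·m clockwise.
Toolbox: 5.44 × 9.8 = 53.31 N down at 1.67 m → arm 0.26 m, τ = 53.31 × 0.26 = 13.86 N·m clockwise.
Net load moment about support A = 254.1 N·m clockwise.
Reaction R at support B is upward at 0 m, arm 1.93 m → moment R × 1.93 counterclockwise.
Balancing moments: R × 1.93 = 254.1, giving R = 132 N.

R_B ≈ 132 N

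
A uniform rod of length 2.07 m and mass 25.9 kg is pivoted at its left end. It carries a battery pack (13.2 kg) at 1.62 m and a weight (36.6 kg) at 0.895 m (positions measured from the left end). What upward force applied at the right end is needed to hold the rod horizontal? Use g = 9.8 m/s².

Sum moments about the left end (the unknown pivot reaction has zero arm there).
Beam weight: 25.9 × 9.8 = 253.8 N down at 1.035 m → arm 1.035 m, τ = 253.8 × 1.035 = 262.7 N·m clockwise.
Battery pack: 13.2 × 9.8 = 129.4 N down at 1.62 m → arm 1.62 m, τ = 129.4 × 1.62 = 209.6 N·m clockwise.
Weight: 36.6 × 9.8 = 358.7 N down at 0.895 m → arm 0.895 m, τ = 358.7 × 0.895 = 321 N·m clockwise.
Net moment of the loads = 793.3 N·m clockwise.
The upward force F acts at the right end, arm 2.07 m, giving F × 2.07 counterclockwise.
For rotational equilibrium, F × 2.07 = 793.3, so F = 793.3 / 2.07 = 383 N.

F ≈ 383 N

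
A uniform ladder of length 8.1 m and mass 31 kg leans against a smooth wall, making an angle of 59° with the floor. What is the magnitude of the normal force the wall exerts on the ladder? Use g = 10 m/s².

N_wall ≈ 93.1 N

Choose the foot of the ladder as the axis so the floor normal and friction both act there and drop out.
Ladder weight 31×10 = 310 N acts at 4.05 m along the ladder; its horizontal arm is 4.05·cos59° = 2.086 m → τ = 646.7 N·m clockwise.
Wall normal N acts horizontally at the top; its moment arm is the height L sinθ = 8.1·sin59° = 6.943 m, counterclockwise.
Balancing moments: N × 6.943 = 646.7, giving N = 93.1 N.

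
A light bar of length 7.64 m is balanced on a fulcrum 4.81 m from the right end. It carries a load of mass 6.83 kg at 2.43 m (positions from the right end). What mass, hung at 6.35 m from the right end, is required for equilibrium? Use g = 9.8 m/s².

m ≈ 10.6 kg

About the fulcrum (at 4.81 m from the right end):
Load: 6.83 × 9.8 = 66.93 N down at 2.43 m → arm 2.38 m, τ = 66.93 × 2.38 = 159.3 N·m clockwise.
Net moment of known loads = 159.3 N·m clockwise.
An unknown mass m at 6.35 m has arm 1.54 m; its moment is m·g·1.54 counterclockwise.
For rotational equilibrium, m × 9.8 × 1.54 = 159.3, so m = 159.3 / (9.8 × 1.54) = 10.6 kg.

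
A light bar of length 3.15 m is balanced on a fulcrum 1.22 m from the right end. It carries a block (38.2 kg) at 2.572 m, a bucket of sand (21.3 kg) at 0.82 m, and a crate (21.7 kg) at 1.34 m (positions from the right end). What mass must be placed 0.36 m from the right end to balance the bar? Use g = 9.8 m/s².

Taking torques about the fulcrum (at 1.22 m from the right end):
Block: 38.2 × 9.8 = 374.4 N down at 2.572 m → arm 1.352 m, τ = 374.4 × 1.352 = 506.2 N·m counterclockwise.
Bucket of sand: 21.3 × 9.8 = 208.7 N down at 0.82 m → arm 0.4 m, τ = 208.7 × 0.4 = 83.48 N·m clockwise.
Crate: 21.7 × 9.8 = 212.7 N down at 1.34 m → arm 0.12 m, τ = 212.7 × 0.12 = 25.52 N·m counterclockwise.
Net moment of known loads = 448.2 N·m counterclockwise.
An unknown mass m at 0.36 m has arm 0.86 m; its moment is m·g·0.86 clockwise.
For rotational equilibrium, m × 9.8 × 0.86 = 448.2, so m = 448.2 / (9.8 × 0.86) = 53.2 kg.

m ≈ 53.2 kg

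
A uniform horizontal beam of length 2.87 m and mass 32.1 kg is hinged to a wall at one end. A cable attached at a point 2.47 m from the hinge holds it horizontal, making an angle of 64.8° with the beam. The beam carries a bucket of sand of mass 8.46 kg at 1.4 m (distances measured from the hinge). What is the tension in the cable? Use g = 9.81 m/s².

T ≈ 254 N

About the hinge:
Beam weight: 32.1 × 9.81 = 314.9 N down at 1.435 m → arm 1.435 m, τ = 314.9 × 1.435 = 451.9 N·m clockwise.
Bucket of sand: 8.46 × 9.81 = 82.99 N down at 1.4 m → arm 1.4 m, τ = 82.99 × 1.4 = 116.2 N·m clockwise.
Total clockwise load moment = 568.1 N·m.
The cable tension T acts at 2.47 m; only its component perpendicular to the beam, T sinθ, produces torque. sin 64.8° = 0.9048.
Setting net torque to zero: T × 2.47 × 0.9048 = 568.1 → T = 568.1 / 2.235 = 254 N.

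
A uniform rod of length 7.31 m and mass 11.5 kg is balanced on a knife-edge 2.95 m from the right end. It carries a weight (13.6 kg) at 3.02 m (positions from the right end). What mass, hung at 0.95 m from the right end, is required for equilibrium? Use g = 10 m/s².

m ≈ 4.53 kg

Choose the knife-edge (at 2.95 m from the right end) as the axis so the support reaction has zero arm there.
Beam weight: 11.5 × 10 = 115 N down at 3.655 m → arm 0.705 m, τ = 115 × 0.705 = 81.07 N·m counterclockwise.
Weight: 13.6 × 10 = 136 N down at 3.02 m → arm 0.07 m, τ = 136 × 0.07 = 9.52 N·m counterclockwise.
Net moment of known loads = 90.59 N·m counterclockwise.
An unknown mass m at 0.95 m has arm 2 m; its moment is m·g·2 clockwise.
Balancing moments: m × 10 × 2 = 90.59, giving m = 90.59 / (10 × 2) = 4.53 kg.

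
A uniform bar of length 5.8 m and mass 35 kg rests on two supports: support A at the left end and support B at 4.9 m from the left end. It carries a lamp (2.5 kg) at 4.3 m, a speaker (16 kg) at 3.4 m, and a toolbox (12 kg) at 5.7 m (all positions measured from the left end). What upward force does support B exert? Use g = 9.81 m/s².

Take moments about support A.
Beam weight: 35 × 9.81 = 343.4 N down at 2.9 m → arm 2.9 m, τ = 343.4 × 2.9 = 995.9 N·m clockwise.
Lamp: 2.5 × 9.81 = 24.53 N down at 4.3 m → arm 4.3 m, τ = 24.53 × 4.3 = 105.5 N·m clockwise.
Speaker: 16 × 9.81 = 157 N down at 3.4 m → arm 3.4 m, τ = 157 × 3.4 = 533.8 N·m clockwise.
Toolbox: 12 × 9.81 = 117.7 N down at 5.7 m → arm 5.7 m, τ = 117.7 × 5.7 = 670.9 N·m clockwise.
Net load moment about support A = 2306 N·m clockwise.
Reaction R at support B is upward at 4.9 m, arm 4.9 m → moment R × 4.9 counterclockwise.
Balancing moments: R × 4.9 = 2306, giving R = 471 N.

R_B ≈ 471 N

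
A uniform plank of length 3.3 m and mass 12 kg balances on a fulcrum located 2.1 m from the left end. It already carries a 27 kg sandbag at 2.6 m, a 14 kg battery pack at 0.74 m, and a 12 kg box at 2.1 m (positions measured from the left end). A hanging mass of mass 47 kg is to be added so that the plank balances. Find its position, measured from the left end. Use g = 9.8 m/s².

x ≈ 2.33 m from the left end

Taking torques about the fulcrum (at 2.1 m from the left end):
Beam weight: 12 × 9.8 = 117.6 N down at 1.65 m → arm 0.45 m, τ = 117.6 × 0.45 = 52.92 N·m counterclockwise.
Sandbag: 27 × 9.8 = 264.6 N down at 2.6 m → arm 0.5 m, τ = 264.6 × 0.5 = 132.3 N·m clockwise.
Battery pack: 14 × 9.8 = 137.2 N down at 0.74 m → arm 1.36 m, τ = 137.2 × 1.36 = 186.6 N·m counterclockwise.
Box: acts at the fulcrum, moment arm 0 → no torque.
Net moment of existing loads = 107.2 N·m counterclockwise.
The hanging mass weighs 47 × 9.8 = 460.6 N and must supply an equal clockwise moment, so its lever arm about the fulcrum is 107.2 / 460.6 = 0.233 m.
That puts it at 2.1 + 0.233 = 2.33 m from the left end.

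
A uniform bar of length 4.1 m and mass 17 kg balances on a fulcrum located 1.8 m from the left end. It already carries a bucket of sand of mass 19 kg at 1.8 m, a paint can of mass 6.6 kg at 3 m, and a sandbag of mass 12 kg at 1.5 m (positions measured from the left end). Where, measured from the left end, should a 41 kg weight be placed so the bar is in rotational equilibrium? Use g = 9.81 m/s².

Choose the fulcrum (at 1.8 m from the left end) as the axis so the support reaction has zero arm there.
Beam weight: 17 × 9.81 = 166.8 N down at 2.05 m → arm 0.25 m, τ = 166.8 × 0.25 = 41.7 N·m clockwise.
Bucket of sand: acts at the fulcrum, moment arm 0 → no torque.
Paint can: 6.6 × 9.81 = 64.75 N down at 3 m → arm 1.2 m, τ = 64.75 × 1.2 = 77.7 N·m clockwise.
Sandbag: 12 × 9.81 = 117.7 N down at 1.5 m → arm 0.3 m, τ = 117.7 × 0.3 = 35.31 N·m counterclockwise.
Net moment of existing loads = 84.09 N·m clockwise.
The weight weighs 41 × 9.81 = 402.2 N and must supply an equal counterclockwise moment, so its lever arm about the fulcrum is 84.09 / 402.2 = 0.209 m.
That puts it at 1.8 − 0.209 = 1.59 m from the left end.

x ≈ 1.59 m from the left end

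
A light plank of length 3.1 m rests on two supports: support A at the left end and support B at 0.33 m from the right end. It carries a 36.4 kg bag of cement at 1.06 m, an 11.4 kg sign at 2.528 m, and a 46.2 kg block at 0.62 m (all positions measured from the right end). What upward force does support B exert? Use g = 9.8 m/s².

R_B ≈ 691 N

Choose support A as the axis so its reaction then has zero moment arm.
Bag of cement: 36.4 × 9.8 = 356.7 N down at 1.06 m → arm 2.04 m, τ = 356.7 × 2.04 = 727.7 N·m clockwise.
Sign: 11.4 × 9.8 = 111.7 N down at 2.528 m → arm 0.572 m, τ = 111.7 × 0.572 = 63.89 N·m clockwise.
Block: 46.2 × 9.8 = 452.8 N down at 0.62 m → arm 2.48 m, τ = 452.8 × 2.48 = 1123 N·m clockwise.
Net load moment about support A = 1915 N·m clockwise.
Reaction R at support B is upward at 0.33 m, arm 2.77 m → moment R × 2.77 counterclockwise.
Στ = 0 ⇒ R × 2.77 = 1915 ⇒ R = 691 N.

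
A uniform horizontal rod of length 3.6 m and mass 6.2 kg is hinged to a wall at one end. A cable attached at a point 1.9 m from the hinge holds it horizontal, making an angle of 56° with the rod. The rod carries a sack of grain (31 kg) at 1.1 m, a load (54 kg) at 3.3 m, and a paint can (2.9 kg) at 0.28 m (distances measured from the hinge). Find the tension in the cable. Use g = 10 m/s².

T ≈ 1420 N

Sum moments about the hinge (the unknown hinge reaction has zero arm there).
Beam weight: 6.2 × 10 = 62 N down at 1.8 m → arm 1.8 m, τ = 62 × 1.8 = 111.6 N·m clockwise.
Sack of grain: 31 × 10 = 310 N down at 1.1 m → arm 1.1 m, τ = 310 × 1.1 = 341 N·m clockwise.
Load: 54 × 10 = 540 N down at 3.3 m → arm 3.3 m, τ = 540 × 3.3 = 1782 N·m clockwise.
Paint can: 2.9 × 10 = 29 N down at 0.28 m → arm 0.28 m, τ = 29 × 0.28 = 8.12 N·m clockwise.
Total clockwise load moment = 2243 N·m.
The cable tension T acts at 1.9 m; only its component perpendicular to the rod, T sinθ, produces torque. sin 56° = 0.829.
Setting net torque to zero: T × 1.9 × 0.829 = 2243 → T = 2243 / 1.575 = 1420 N.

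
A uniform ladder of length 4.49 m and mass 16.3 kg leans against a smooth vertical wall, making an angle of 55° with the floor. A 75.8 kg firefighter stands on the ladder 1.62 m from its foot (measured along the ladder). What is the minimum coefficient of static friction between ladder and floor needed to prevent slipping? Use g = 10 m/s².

μ_min ≈ 0.27

About the foot of the ladder:
Ladder weight 16.3×10 = 163 N acts at 2.245 m along the ladder; its horizontal arm is 2.245·cos55° = 1.288 m → τ = 209.9 N·m clockwise.
Firefighter: 75.8×10 = 758 N at 1.62 m → arm 0.9292 m → τ = 704.3 N·m clockwise.
Wall normal N acts horizontally at the top; its moment arm is the height L sinθ = 4.49·sin55° = 3.678 m, counterclockwise.
For rotational equilibrium, N × 3.678 = 914.2, so N = 248.6 N.
ΣFx = 0 ⇒ f = N_wall = 248.6 N. ΣFy = 0 ⇒ N_floor = 921 N.
μ_min = f / N_floor = 248.6 / 921 = 0.27.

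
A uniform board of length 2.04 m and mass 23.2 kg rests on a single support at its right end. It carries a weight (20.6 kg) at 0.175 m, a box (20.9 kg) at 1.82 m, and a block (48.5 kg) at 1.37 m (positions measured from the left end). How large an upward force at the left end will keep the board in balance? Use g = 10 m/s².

Take moments about the right end.
Beam weight: 23.2 × 10 = 232 N down at 1.02 m → arm 1.02 m, τ = 232 × 1.02 = 236.6 N·m counterclockwise.
Weight: 20.6 × 10 = 206 N down at 0.175 m → arm 1.865 m, τ = 206 × 1.865 = 384.2 N·m counterclockwise.
Box: 20.9 × 10 = 209 N down at 1.82 m → arm 0.22 m, τ = 209 × 0.22 = 45.98 N·m counterclockwise.
Block: 48.5 × 10 = 485 N down at 1.37 m → arm 0.67 m, τ = 485 × 0.67 = 325 N·m counterclockwise.
Net moment of the loads = 991.8 N·m counterclockwise.
The upward force F acts at the left end, arm 2.04 m, giving F × 2.04 clockwise.
Balancing moments: F × 2.04 = 991.8, giving F = 991.8 / 2.04 = 486 N.

F ≈ 486 N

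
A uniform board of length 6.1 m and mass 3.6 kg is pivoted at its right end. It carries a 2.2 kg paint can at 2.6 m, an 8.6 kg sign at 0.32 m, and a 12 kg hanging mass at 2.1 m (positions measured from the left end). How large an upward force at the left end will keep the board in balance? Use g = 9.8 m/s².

F ≈ 187 N

About the right end:
Beam weight: 3.6 × 9.8 = 35.28 N down at 3.05 m → arm 3.05 m, τ = 35.28 × 3.05 = 107.6 N·m counterclockwise.
Paint can: 2.2 × 9.8 = 21.56 N down at 2.6 m → arm 3.5 m, τ = 21.56 × 3.5 = 75.46 N·m counterclockwise.
Sign: 8.6 × 9.8 = 84.28 N down at 0.32 m → arm 5.78 m, τ = 84.28 × 5.78 = 487.1 N·m counterclockwise.
Hanging mass: 12 × 9.8 = 117.6 N down at 2.1 m → arm 4 m, τ = 117.6 × 4 = 470.4 N·m counterclockwise.
Net moment of the loads = 1141 N·m counterclockwise.
The upward force F acts at the left end, arm 6.1 m, giving F × 6.1 clockwise.
Στ = 0 ⇒ F × 6.1 = 1141 ⇒ F = 1141 / 6.1 = 187 N.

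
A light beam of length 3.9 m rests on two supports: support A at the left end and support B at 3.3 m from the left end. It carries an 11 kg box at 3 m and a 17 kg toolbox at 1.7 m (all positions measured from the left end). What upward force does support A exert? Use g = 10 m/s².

R_A ≈ 92.4 N

About support B:
Box: 11 × 10 = 110 N down at 3 m → arm 0.3 m, τ = 110 × 0.3 = 33 N·m counterclockwise.
Toolbox: 17 × 10 = 170 N down at 1.7 m → arm 1.6 m, τ = 170 × 1.6 = 272 N·m counterclockwise.
Net load moment about support B = 305 N·m counterclockwise.
Reaction R at support A is upward at 0 m, arm 3.3 m → moment R × 3.3 clockwise.
Balancing moments: R × 3.3 = 305, giving R = 92.4 N.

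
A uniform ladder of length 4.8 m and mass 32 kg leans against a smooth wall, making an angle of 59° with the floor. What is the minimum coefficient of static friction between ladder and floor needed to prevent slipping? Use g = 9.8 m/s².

μ_min ≈ 0.3

Take moments about the foot of the ladder.
Ladder weight 32×9.8 = 313.6 N acts at 2.4 m along the ladder; its horizontal arm is 2.4·cos59° = 1.236 m → τ = 387.6 N·m clockwise.
Wall normal N acts horizontally at the top; its moment arm is the height L sinθ = 4.8·sin59° = 4.114 m, counterclockwise.
Στ = 0 ⇒ N × 4.114 = 387.6 ⇒ N = 94.21 N.
ΣFx = 0 ⇒ f = N_wall = 94.21 N. ΣFy = 0 ⇒ N_floor = 313.6 N.
μ_min = f / N_floor = 94.21 / 313.6 = 0.3.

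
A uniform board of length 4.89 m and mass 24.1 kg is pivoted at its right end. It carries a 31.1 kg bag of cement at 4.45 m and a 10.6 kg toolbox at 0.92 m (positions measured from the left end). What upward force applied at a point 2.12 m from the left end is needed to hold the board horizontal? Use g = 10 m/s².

F ≈ 414 N

About the right end:
Beam weight: 24.1 × 10 = 241 N down at 2.445 m → arm 2.445 m, τ = 241 × 2.445 = 589.2 N·m counterclockwise.
Bag of cement: 31.1 × 10 = 311 N down at 4.45 m → arm 0.44 m, τ = 311 × 0.44 = 136.8 N·m counterclockwise.
Toolbox: 10.6 × 10 = 106 N down at 0.92 m → arm 3.97 m, τ = 106 × 3.97 = 420.8 N·m counterclockwise.
Net moment of the loads = 1147 N·m counterclockwise.
The upward force F acts at a point 2.12 m from the left end, arm 2.77 m, giving F × 2.77 clockwise.
Balancing moments: F × 2.77 = 1147, giving F = 1147 / 2.77 = 414 N.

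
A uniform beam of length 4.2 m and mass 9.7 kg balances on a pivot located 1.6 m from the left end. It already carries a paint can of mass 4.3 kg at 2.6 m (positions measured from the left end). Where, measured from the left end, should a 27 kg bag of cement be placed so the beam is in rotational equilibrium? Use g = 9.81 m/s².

x ≈ 1.26 m from the left end

Taking torques about the pivot (at 1.6 m from the left end):
Beam weight: 9.7 × 9.81 = 95.16 N down at 2.1 m → arm 0.5 m, τ = 95.16 × 0.5 = 47.58 N·m clockwise.
Paint can: 4.3 × 9.81 = 42.18 N down at 2.6 m → arm 1 m, τ = 42.18 × 1 = 42.18 N·m clockwise.
Net moment of existing loads = 89.76 N·m clockwise.
The bag of cement weighs 27 × 9.81 = 264.9 N and must supply an equal counterclockwise moment, so its lever arm about the pivot is 89.76 / 264.9 = 0.339 m.
That puts it at 1.6 − 0.339 = 1.26 m from the left end.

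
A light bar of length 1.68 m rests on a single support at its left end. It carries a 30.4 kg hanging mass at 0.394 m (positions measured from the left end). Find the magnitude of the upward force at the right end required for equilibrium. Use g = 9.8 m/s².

Taking torques about the left end:
Hanging mass: 30.4 × 9.8 = 297.9 N down at 0.394 m → arm 0.394 m, τ = 297.9 × 0.394 = 117.4 N·m clockwise.
Net moment of the loads = 117.4 N·m clockwise.
The upward force F acts at the right end, arm 1.68 m, giving F × 1.68 counterclockwise.
Στ = 0 ⇒ F × 1.68 = 117.4 ⇒ F = 117.4 / 1.68 = 69.9 N.

F ≈ 69.9 N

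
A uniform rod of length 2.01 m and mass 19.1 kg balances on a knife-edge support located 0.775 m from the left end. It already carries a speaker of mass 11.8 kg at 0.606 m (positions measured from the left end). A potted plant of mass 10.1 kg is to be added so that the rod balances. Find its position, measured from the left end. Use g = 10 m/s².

x ≈ 0.537 m from the left end

Take moments about the knife-edge support (at 0.775 m from the left end).
Beam weight: 19.1 × 10 = 191 N down at 1.005 m → arm 0.23 m, τ = 191 × 0.23 = 43.93 N·m clockwise.
Speaker: 11.8 × 10 = 118 N down at 0.606 m → arm 0.169 m, τ = 118 × 0.169 = 19.94 N·m counterclockwise.
Net moment of existing loads = 23.99 N·m clockwise.
The potted plant weighs 10.1 × 10 = 101 N and must supply an equal counterclockwise moment, so its lever arm about the knife-edge support is 23.99 / 101 = 0.238 m.
That puts it at 0.775 − 0.238 = 0.537 m from the left end.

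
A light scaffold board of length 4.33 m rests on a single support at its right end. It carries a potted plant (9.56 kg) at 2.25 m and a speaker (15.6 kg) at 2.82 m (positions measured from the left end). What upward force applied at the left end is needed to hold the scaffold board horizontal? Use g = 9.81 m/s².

About the right end:
Potted plant: 9.56 × 9.81 = 93.78 N down at 2.25 m → arm 2.08 m, τ = 93.78 × 2.08 = 195.1 N·m counterclockwise.
Speaker: 15.6 × 9.81 = 153 N down at 2.82 m → arm 1.51 m, τ = 153 × 1.51 = 231 N·m counterclockwise.
Net moment of the loads = 426.1 N·m counterclockwise.
The upward force F acts at the left end, arm 4.33 m, giving F × 4.33 clockwise.
Στ = 0 ⇒ F × 4.33 = 426.1 ⇒ F = 426.1 / 4.33 = 98.4 N.

F ≈ 98.4 N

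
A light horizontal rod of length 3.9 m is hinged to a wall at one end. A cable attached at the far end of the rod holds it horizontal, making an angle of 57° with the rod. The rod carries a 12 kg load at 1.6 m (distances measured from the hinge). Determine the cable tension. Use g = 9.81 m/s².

Sum moments about the hinge (the unknown hinge reaction has zero arm there).
Load: 12 × 9.81 = 117.7 N down at 1.6 m → arm 1.6 m, τ = 117.7 × 1.6 = 188.3 N·m clockwise.
Total clockwise load moment = 188.3 N·m.
The cable tension T acts at 3.9 m; only its component perpendicular to the rod, T sinθ, produces torque. sin 57° = 0.8387.
For rotational equilibrium, T × 3.9 × 0.8387 = 188.3, so T = 188.3 / 3.271 = 57.6 N.

T ≈ 57.6 N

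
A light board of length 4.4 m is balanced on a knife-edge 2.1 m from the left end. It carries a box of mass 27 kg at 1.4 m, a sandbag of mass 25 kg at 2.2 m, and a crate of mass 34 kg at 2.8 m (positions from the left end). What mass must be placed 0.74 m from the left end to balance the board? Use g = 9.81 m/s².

m ≈ 5.44 kg

Taking torques about the knife-edge (at 2.1 m from the left end):
Box: 27 × 9.81 = 264.9 N down at 1.4 m → arm 0.7 m, τ = 264.9 × 0.7 = 185.4 N·m counterclockwise.
Sandbag: 25 × 9.81 = 245.2 N down at 2.2 m → arm 0.1 m, τ = 245.2 × 0.1 = 24.52 N·m clockwise.
Crate: 34 × 9.81 = 333.5 N down at 2.8 m → arm 0.7 m, τ = 333.5 × 0.7 = 233.4 N·m clockwise.
Net moment of known loads = 72.52 N·m clockwise.
An unknown mass m at 0.74 m has arm 1.36 m; its moment is m·g·1.36 counterclockwise.
Balancing moments: m × 9.81 × 1.36 = 72.52, giving m = 72.52 / (9.81 × 1.36) = 5.44 kg.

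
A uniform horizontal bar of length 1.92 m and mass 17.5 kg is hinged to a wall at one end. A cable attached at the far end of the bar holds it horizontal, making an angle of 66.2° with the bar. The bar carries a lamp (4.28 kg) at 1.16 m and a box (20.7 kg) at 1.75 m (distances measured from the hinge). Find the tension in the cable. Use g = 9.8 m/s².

About the hinge:
Beam weight: 17.5 × 9.8 = 171.5 N down at 0.96 m → arm 0.96 m, τ = 171.5 × 0.96 = 164.6 N·m clockwise.
Lamp: 4.28 × 9.8 = 41.94 N down at 1.16 m → arm 1.16 m, τ = 41.94 × 1.16 = 48.65 N·m clockwise.
Box: 20.7 × 9.8 = 202.9 N down at 1.75 m → arm 1.75 m, τ = 202.9 × 1.75 = 355.1 N·m clockwise.
Total clockwise load moment = 568.4 N·m.
The cable tension T acts at 1.92 m; only its component perpendicular to the bar, T sinθ, produces torque. sin 66.2° = 0.915.
For rotational equilibrium, T × 1.92 × 0.915 = 568.4, so T = 568.4 / 1.757 = 324 N.

T ≈ 324 N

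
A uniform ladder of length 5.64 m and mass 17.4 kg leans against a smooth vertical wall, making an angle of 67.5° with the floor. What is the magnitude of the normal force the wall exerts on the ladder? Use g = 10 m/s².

About the foot of the ladder:
Ladder weight 17.4×10 = 174 N acts at 2.82 m along the ladder; its horizontal arm is 2.82·cos67.5° = 1.079 m → τ = 187.7 N·m clockwise.
Wall normal N acts horizontally at the top; its moment arm is the height L sinθ = 5.64·sin67.5° = 5.211 m, counterclockwise.
Στ = 0 ⇒ N × 5.211 = 187.7 ⇒ N = 36 N.

N_wall ≈ 36 N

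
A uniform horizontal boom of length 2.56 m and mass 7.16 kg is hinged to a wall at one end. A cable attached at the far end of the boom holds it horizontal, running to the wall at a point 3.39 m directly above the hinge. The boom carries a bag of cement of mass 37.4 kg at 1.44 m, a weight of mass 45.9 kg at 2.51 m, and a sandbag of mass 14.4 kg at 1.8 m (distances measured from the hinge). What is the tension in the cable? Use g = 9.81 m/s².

T ≈ 980 N

Choose the hinge as the axis so the unknown hinge reaction has zero arm there.
Beam weight: 7.16 × 9.81 = 70.24 N down at 1.28 m → arm 1.28 m, τ = 70.24 × 1.28 = 89.91 N·m clockwise.
Bag of cement: 37.4 × 9.81 = 366.9 N down at 1.44 m → arm 1.44 m, τ = 366.9 × 1.44 = 528.3 N·m clockwise.
Weight: 45.9 × 9.81 = 450.3 N down at 2.51 m → arm 2.51 m, τ = 450.3 × 2.51 = 1130 N·m clockwise.
Sandbag: 14.4 × 9.81 = 141.3 N down at 1.8 m → arm 1.8 m, τ = 141.3 × 1.8 = 254.3 N·m clockwise.
Total clockwise load moment = 2003 N·m.
The cable tension T acts at 2.56 m; only its component perpendicular to the boom, T sinθ, produces torque. sinθ = h/√(h²+d²) = 3.39/√(3.39²+2.56²) = 0.798.
Στ = 0 ⇒ T × 2.56 × 0.798 = 2003 ⇒ T = 2003 / 2.043 = 980 N.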